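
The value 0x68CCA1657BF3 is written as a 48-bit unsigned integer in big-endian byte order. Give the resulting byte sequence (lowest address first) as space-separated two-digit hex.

68 CC A1 65 7B F3

Split into bytes (most-significant first): 68 CC A1 65 7B F3.
In big-endian order the high byte comes first in memory.
So the memory order matches the most-significant-first order: 68 CC A1 65 7B F3.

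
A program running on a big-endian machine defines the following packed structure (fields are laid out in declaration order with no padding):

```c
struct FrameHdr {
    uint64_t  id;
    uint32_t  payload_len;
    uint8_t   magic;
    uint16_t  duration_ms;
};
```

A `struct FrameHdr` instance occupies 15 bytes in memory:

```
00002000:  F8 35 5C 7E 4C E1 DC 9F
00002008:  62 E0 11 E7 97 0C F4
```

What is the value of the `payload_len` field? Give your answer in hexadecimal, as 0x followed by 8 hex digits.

0x62E011E7

`payload_len` follows `id` (8 bytes), so it starts at byte offset 8 and occupies 4 bytes.
Bytes at offsets 8..11: 62 E0 11 E7.
Big-endian: lowest address holds the most-significant byte.
The bytes are already most-significant first: 0x62E011E7.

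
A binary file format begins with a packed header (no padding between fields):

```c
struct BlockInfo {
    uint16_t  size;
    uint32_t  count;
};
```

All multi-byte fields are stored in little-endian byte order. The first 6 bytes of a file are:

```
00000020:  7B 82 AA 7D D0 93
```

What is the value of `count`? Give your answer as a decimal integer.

`count` follows `size` (2 bytes), so it starts at byte offset 2 and occupies 4 bytes.
Bytes at offsets 2..5: AA 7D D0 93.
Little-endian: lowest address holds the least-significant byte.
Reassemble most-significant byte first: 93 D0 7D AA → 0x93D07DAA.
0x93D07DAA = 2479914410.

2479914410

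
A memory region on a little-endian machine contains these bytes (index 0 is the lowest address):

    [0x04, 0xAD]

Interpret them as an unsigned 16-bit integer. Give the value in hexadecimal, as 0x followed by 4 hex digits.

Little-endian: lowest address holds the least-significant byte.
Reassemble most-significant byte first: AD 04 → 0xAD04.

0xAD04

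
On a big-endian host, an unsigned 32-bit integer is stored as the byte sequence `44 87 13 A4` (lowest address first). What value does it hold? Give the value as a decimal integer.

1149703076

Big-endian: lowest address holds the most-significant byte.
The bytes are already most-significant first: 0x448713A4.
0x448713A4 = 1149703076.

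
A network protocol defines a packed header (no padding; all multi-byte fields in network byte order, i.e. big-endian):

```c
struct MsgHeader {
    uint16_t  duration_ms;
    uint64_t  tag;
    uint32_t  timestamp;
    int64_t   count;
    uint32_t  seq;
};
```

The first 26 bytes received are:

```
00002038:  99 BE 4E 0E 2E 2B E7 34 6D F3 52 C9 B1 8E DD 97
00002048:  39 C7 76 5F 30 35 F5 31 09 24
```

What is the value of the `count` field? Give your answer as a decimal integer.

`count` follows `duration_ms` (2 B), `tag` (8 B), `timestamp` (4 B), so it starts at offset 2 + 8 + 4 = 14 and occupies 8 bytes.
Bytes at offsets 14..21: DD 97 39 C7 76 5F 30 35.
Big-endian: lowest address holds the most-significant byte.
The bytes are already most-significant first: 0xDD9739C7765F3035.
Top bit is set, so as a signed 64-bit value this is 0xDD9739C7765F3035 − 2^64 = -2479449540996943819.

-2479449540996943819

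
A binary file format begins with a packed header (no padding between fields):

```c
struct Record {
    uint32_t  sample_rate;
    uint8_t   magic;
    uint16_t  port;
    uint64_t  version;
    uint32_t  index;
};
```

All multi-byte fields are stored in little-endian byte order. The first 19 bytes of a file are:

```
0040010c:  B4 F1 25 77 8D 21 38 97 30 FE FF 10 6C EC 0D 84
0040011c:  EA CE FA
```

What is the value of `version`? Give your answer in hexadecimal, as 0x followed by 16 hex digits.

0x0DEC6C10FFFE3097

`version` follows `sample_rate` (4 B), `magic` (1 B), `port` (2 B), so it starts at offset 4 + 1 + 2 = 7 and occupies 8 bytes.
Bytes at offsets 7..14: 97 30 FE FF 10 6C EC 0D.
In little-endian order the low byte comes first in memory.
Reassemble most-significant byte first: 0D EC 6C 10 FF FE 30 97 → 0x0DEC6C10FFFE3097.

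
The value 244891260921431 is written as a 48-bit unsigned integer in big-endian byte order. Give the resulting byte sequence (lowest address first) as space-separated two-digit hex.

244891260921431 in hexadecimal, padded to 48 bits, is 0xDEBA309DA657.
Split into bytes (most-significant first): DE BA 30 9D A6 57.
In big-endian order the high byte comes first in memory.
So the memory order matches the most-significant-first order: DE BA 30 9D A6 57.

DE BA 30 9D A6 57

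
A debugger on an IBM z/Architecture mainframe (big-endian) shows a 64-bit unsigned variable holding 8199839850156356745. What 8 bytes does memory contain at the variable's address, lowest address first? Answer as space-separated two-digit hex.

71 CB AE E6 2B A9 74 89

8199839850156356745 in hexadecimal, padded to 64 bits, is 0x71CBAEE62BA97489.
Split into bytes (most-significant first): 71 CB AE E6 2B A9 74 89.
In big-endian order the high byte comes first in memory.
So the memory order matches the most-significant-first order: 71 CB AE E6 2B A9 74 89.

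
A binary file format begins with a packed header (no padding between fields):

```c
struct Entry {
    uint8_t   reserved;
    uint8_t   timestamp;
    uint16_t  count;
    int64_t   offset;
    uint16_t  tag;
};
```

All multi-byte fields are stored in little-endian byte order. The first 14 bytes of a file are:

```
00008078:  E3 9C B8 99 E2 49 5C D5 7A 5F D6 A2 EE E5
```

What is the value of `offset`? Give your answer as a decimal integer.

-6713073213378901534

`offset` follows `reserved` (1 B), `timestamp` (1 B), `count` (2 B), so it starts at offset 1 + 1 + 2 = 4 and occupies 8 bytes.
Bytes at offsets 4..11: E2 49 5C D5 7A 5F D6 A2.
Little-endian stores the least-significant byte at the lowest address.
Reassemble most-significant byte first: A2 D6 5F 7A D5 5C 49 E2 → 0xA2D65F7AD55C49E2.
Top bit is set, so as a signed 64-bit value this is 0xA2D65F7AD55C49E2 − 2^64 = -6713073213378901534.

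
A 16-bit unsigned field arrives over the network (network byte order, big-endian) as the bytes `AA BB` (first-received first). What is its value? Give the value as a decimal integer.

43707

In big-endian order the high byte comes first in memory.
The bytes are already most-significant first: 0xAABB.
0xAABB = 43707.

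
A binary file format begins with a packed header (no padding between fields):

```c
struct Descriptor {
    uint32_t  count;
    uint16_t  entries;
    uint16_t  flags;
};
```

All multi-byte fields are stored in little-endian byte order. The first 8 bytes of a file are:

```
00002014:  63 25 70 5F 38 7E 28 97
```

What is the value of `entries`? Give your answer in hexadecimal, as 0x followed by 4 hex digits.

0x7E38

`entries` follows `count` (4 bytes), so it starts at byte offset 4 and occupies 2 bytes.
Bytes at offsets 4..5: 38 7E.
Little-endian stores the least-significant byte at the lowest address.
Reassemble most-significant byte first: 7E 38 → 0x7E38.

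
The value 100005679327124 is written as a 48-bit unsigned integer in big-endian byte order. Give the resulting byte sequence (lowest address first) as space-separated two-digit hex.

100005679327124 in hexadecimal, padded to 48 bits, is 0x5AF462FDE794.
Split into bytes (most-significant first): 5A F4 62 FD E7 94.
In big-endian order the high byte comes first in memory.
So the memory order matches the most-significant-first order: 5A F4 62 FD E7 94.

5A F4 62 FD E7 94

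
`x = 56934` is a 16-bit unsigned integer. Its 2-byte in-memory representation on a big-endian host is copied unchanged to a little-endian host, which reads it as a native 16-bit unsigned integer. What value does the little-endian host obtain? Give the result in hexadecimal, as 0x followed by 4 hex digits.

0x66DE

56934 in 16-bit hexadecimal is 0xDE66.
Stored big-endian, the bytes at ascending addresses are DE 66.
Read back as little-endian, the first byte is least significant, giving 0x66DE.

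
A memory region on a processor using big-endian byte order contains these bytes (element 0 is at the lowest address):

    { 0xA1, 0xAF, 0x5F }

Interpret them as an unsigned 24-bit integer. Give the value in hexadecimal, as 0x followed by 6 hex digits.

0xA1AF5F

Big-endian stores the most-significant byte at the lowest address.
The bytes are already most-significant first: 0xA1AF5F.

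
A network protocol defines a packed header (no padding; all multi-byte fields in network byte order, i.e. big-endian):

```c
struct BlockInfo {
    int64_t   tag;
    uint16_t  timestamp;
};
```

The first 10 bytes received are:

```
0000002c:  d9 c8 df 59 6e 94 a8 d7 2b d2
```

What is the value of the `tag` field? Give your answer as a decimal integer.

`tag` is the first field, at byte offset 0, occupying 8 bytes.
Bytes at offsets 0..7: D9 C8 DF 59 6E 94 A8 D7.
Big-endian stores the most-significant byte at the lowest address.
The bytes are already most-significant first: 0xD9C8DF596E94A8D7.
Top bit is set, so as a signed 64-bit value this is 0xD9C8DF596E94A8D7 − 2^64 = -2753705596936738601.

-2753705596936738601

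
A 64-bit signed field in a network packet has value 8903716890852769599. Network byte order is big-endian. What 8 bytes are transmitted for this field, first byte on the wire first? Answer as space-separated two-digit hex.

8903716890852769599 in hexadecimal, padded to 64 bits, is 0x7B905B569BECBF3F.
Split into bytes (most-significant first): 7B 90 5B 56 9B EC BF 3F.
Big-endian: lowest address holds the most-significant byte.
So the memory order matches the most-significant-first order: 7B 90 5B 56 9B EC BF 3F.

7B 90 5B 56 9B EC BF 3F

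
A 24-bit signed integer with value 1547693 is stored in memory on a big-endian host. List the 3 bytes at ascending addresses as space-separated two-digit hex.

1547693 in hexadecimal, padded to 24 bits, is 0x179DAD.
Split into bytes (most-significant first): 17 9D AD.
In big-endian order the high byte comes first in memory.
So the memory order matches the most-significant-first order: 17 9D AD.

17 9D AD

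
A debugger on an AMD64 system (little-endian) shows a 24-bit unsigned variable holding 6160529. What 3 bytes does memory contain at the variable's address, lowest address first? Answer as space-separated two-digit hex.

91 00 5E

6160529 in hexadecimal, padded to 24 bits, is 0x5E0091.
Split into bytes (most-significant first): 5E 00 91.
Little-endian stores the least-significant byte at the lowest address.
So at ascending addresses the bytes are 91 00 5E.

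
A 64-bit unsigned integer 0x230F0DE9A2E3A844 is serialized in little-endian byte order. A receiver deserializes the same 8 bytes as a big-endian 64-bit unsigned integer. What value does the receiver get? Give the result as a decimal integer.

4947454479500644131

Stored little-endian, the bytes at ascending addresses are 44 A8 E3 A2 E9 0D 0F 23.
Read back as big-endian, the last byte is least significant, giving 0x44A8E3A2E90D0F23.
0x44A8E3A2E90D0F23 = 4947454479500644131.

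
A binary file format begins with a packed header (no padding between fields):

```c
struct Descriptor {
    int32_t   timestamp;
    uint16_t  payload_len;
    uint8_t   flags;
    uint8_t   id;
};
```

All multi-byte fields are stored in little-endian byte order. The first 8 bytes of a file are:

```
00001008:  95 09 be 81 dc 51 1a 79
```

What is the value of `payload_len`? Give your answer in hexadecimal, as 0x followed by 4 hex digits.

0x51DC

`payload_len` follows `timestamp` (4 bytes), so it starts at byte offset 4 and occupies 2 bytes.
Bytes at offsets 4..5: DC 51.
Little-endian: lowest address holds the least-significant byte.
Reassemble most-significant byte first: 51 DC → 0x51DC.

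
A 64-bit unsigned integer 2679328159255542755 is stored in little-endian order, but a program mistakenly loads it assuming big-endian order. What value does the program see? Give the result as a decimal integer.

16409745821280644645

2679328159255542755 in 64-bit hexadecimal is 0x252EE2C3E120BBE3.
Stored little-endian, the bytes at ascending addresses are E3 BB 20 E1 C3 E2 2E 25.
Read back as big-endian, the last byte is least significant, giving 0xE3BB20E1C3E22E25.
0xE3BB20E1C3E22E25 = 16409745821280644645.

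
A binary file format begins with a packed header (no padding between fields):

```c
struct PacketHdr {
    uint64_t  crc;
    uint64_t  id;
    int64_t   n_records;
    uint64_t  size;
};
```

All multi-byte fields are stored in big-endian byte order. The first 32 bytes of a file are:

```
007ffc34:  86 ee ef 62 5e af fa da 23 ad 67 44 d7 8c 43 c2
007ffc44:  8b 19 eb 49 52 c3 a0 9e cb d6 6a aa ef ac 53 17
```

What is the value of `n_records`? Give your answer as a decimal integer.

-8423442927866109794

`n_records` follows `crc` (8 B), `id` (8 B), so it starts at offset 8 + 8 = 16 and occupies 8 bytes.
Bytes at offsets 16..23: 8B 19 EB 49 52 C3 A0 9E.
In big-endian order the high byte comes first in memory.
The bytes are already most-significant first: 0x8B19EB4952C3A09E.
Top bit is set, so as a signed 64-bit value this is 0x8B19EB4952C3A09E − 2^64 = -8423442927866109794.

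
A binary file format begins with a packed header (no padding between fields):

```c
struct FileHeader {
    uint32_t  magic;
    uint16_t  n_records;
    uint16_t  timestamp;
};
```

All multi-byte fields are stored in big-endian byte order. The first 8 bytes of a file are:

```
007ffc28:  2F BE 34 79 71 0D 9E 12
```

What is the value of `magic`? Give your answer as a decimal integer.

800994425

`magic` is the first field, at byte offset 0, occupying 4 bytes.
Bytes at offsets 0..3: 2F BE 34 79.
Big-endian stores the most-significant byte at the lowest address.
The bytes are already most-significant first: 0x2FBE3479.
0x2FBE3479 = 800994425.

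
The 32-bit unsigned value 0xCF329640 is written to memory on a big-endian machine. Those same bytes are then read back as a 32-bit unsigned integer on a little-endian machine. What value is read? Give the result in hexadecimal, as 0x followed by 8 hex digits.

0x409632CF

Stored big-endian, the bytes at ascending addresses are CF 32 96 40.
Read back as little-endian, the first byte is least significant, giving 0x409632CF.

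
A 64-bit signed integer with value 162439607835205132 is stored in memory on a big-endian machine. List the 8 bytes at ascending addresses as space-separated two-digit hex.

02 41 19 F6 72 78 9E 0C

162439607835205132 in hexadecimal, padded to 64 bits, is 0x024119F672789E0C.
Split into bytes (most-significant first): 02 41 19 F6 72 78 9E 0C.
In big-endian order the high byte comes first in memory.
So the memory order matches the most-significant-first order: 02 41 19 F6 72 78 9E 0C.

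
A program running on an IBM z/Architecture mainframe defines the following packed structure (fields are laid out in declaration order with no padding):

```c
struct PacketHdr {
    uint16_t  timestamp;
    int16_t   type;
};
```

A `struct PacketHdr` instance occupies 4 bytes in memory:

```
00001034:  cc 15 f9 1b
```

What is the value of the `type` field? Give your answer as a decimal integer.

`type` follows `timestamp` (2 bytes), so it starts at byte offset 2 and occupies 2 bytes.
Bytes at offsets 2..3: F9 1B.
Big-endian: lowest address holds the most-significant byte.
The bytes are already most-significant first: 0xF91B.
Top bit is set, so as a signed 16-bit value this is 0xF91B − 2^16 = -1765.

-1765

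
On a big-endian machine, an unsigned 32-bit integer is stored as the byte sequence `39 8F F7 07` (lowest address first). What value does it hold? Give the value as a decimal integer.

965736199

Big-endian stores the most-significant byte at the lowest address.
The bytes are already most-significant first: 0x398FF707.
0x398FF707 = 965736199.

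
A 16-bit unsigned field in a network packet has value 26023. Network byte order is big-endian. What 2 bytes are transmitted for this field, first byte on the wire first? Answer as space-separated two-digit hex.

65 A7

26023 in hexadecimal, padded to 16 bits, is 0x65A7.
Split into bytes (most-significant first): 65 A7.
In big-endian order the high byte comes first in memory.
So the memory order matches the most-significant-first order: 65 A7.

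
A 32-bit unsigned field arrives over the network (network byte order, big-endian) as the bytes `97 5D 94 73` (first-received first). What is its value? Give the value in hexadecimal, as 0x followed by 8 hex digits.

Big-endian stores the most-significant byte at the lowest address.
The bytes are already most-significant first: 0x975D9473.

0x975D9473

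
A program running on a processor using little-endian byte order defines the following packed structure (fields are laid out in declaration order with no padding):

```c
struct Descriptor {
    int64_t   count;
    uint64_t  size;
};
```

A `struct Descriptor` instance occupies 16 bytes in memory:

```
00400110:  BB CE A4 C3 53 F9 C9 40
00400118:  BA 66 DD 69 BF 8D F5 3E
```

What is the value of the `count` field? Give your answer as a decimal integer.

4668536626906189499

`count` is the first field, at byte offset 0, occupying 8 bytes.
Bytes at offsets 0..7: BB CE A4 C3 53 F9 C9 40.
Little-endian: lowest address holds the least-significant byte.
Reassemble most-significant byte first: 40 C9 F9 53 C3 A4 CE BB → 0x40C9F953C3A4CEBB.
0x40C9F953C3A4CEBB = 4668536626906189499.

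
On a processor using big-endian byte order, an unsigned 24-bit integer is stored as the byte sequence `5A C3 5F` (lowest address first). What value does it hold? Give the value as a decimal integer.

Big-endian: lowest address holds the most-significant byte.
The bytes are already most-significant first: 0x5AC35F.
0x5AC35F = 5948255.

5948255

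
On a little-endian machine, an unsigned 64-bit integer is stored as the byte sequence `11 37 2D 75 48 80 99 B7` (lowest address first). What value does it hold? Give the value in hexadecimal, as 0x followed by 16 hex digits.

Little-endian: lowest address holds the least-significant byte.
Reassemble most-significant byte first: B7 99 80 48 75 2D 37 11 → 0xB7998048752D3711.

0xB7998048752D3711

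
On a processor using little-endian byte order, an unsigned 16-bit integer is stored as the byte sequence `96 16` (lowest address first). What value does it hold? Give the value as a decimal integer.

In little-endian order the low byte comes first in memory.
Reassemble most-significant byte first: 16 96 → 0x1696.
0x1696 = 5782.

5782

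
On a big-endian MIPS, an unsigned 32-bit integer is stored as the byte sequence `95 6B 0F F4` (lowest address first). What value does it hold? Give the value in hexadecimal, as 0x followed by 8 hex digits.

0x956B0FF4

Big-endian stores the most-significant byte at the lowest address.
The bytes are already most-significant first: 0x956B0FF4.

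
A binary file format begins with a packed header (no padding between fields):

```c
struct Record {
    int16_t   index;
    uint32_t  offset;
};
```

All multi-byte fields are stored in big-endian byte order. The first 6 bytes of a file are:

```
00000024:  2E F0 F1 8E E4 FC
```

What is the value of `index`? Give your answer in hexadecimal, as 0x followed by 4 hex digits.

0x2EF0

`index` is the first field, at byte offset 0, occupying 2 bytes.
Bytes at offsets 0..1: 2E F0.
Big-endian: lowest address holds the most-significant byte.
The bytes are already most-significant first: 0x2EF0.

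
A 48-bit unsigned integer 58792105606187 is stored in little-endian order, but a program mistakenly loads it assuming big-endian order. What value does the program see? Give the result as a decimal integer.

58792105606187 in 48-bit hexadecimal is 0x35789A91FC2B.
Stored little-endian, the bytes at ascending addresses are 2B FC 91 9A 78 35.
Read back as big-endian, the last byte is least significant, giving 0x2BFC919A7835.
0x2BFC919A7835 = 48363774572597.

48363774572597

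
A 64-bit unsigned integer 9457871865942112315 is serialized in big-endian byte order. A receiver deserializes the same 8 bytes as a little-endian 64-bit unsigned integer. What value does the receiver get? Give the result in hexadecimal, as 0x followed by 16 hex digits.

9457871865942112315 in 64-bit hexadecimal is 0x83411C5A24A3F83B.
Stored big-endian, the bytes at ascending addresses are 83 41 1C 5A 24 A3 F8 3B.
Read back as little-endian, the first byte is least significant, giving 0x3BF8A3245A1C4183.

0x3BF8A3245A1C4183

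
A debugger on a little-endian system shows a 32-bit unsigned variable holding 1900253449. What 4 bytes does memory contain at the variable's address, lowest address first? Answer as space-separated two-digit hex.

1900253449 in hexadecimal, padded to 32 bits, is 0x71439109.
Split into bytes (most-significant first): 71 43 91 09.
In little-endian order the low byte comes first in memory.
So at ascending addresses the bytes are 09 91 43 71.

09 91 43 71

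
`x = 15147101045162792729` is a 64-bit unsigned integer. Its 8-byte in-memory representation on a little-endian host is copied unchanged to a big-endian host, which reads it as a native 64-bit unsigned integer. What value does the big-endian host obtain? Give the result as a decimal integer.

15147101045162792729 in 64-bit hexadecimal is 0xD2355025D5E05719.
Stored little-endian, the bytes at ascending addresses are 19 57 E0 D5 25 50 35 D2.
Read back as big-endian, the last byte is least significant, giving 0x1957E0D5255035D2.
0x1957E0D5255035D2 = 1826175379980694994.

1826175379980694994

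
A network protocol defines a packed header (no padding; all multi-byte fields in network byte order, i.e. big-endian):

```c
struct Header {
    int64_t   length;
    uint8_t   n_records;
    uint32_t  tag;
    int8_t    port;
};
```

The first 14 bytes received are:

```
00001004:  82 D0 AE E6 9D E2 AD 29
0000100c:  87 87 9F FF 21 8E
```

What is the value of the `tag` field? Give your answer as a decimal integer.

2275409697

`tag` follows `length` (8 B), `n_records` (1 B), so it starts at offset 8 + 1 = 9 and occupies 4 bytes.
Bytes at offsets 9..12: 87 9F FF 21.
In big-endian order the high byte comes first in memory.
The bytes are already most-significant first: 0x879FFF21.
0x879FFF21 = 2275409697.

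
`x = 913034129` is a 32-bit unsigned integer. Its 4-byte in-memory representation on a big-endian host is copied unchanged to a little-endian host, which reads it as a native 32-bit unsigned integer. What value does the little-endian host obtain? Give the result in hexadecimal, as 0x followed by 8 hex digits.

913034129 in 32-bit hexadecimal is 0x366BCB91.
Stored big-endian, the bytes at ascending addresses are 36 6B CB 91.
Read back as little-endian, the first byte is least significant, giving 0x91CB6B36.

0x91CB6B36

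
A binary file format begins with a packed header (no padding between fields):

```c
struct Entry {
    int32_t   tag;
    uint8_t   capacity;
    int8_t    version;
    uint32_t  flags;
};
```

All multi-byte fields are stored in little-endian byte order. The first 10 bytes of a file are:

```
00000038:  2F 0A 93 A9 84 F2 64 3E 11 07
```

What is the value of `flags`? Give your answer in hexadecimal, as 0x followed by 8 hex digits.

0x07113E64

`flags` follows `tag` (4 B), `capacity` (1 B), `version` (1 B), so it starts at offset 4 + 1 + 1 = 6 and occupies 4 bytes.
Bytes at offsets 6..9: 64 3E 11 07.
Little-endian stores the least-significant byte at the lowest address.
Reassemble most-significant byte first: 07 11 3E 64 → 0x07113E64.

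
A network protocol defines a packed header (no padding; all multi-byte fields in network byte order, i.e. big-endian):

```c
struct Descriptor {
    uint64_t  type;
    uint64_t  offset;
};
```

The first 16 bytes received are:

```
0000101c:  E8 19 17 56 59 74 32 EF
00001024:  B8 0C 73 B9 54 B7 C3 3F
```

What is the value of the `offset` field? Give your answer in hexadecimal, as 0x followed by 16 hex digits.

0xB80C73B954B7C33F

`offset` follows `type` (8 bytes), so it starts at byte offset 8 and occupies 8 bytes.
Bytes at offsets 8..15: B8 0C 73 B9 54 B7 C3 3F.
Big-endian stores the most-significant byte at the lowest address.
The bytes are already most-significant first: 0xB80C73B954B7C33F.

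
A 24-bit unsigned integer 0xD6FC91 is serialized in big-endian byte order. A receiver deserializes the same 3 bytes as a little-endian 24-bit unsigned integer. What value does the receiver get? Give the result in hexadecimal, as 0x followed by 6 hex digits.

Stored big-endian, the bytes at ascending addresses are D6 FC 91.
Read back as little-endian, the first byte is least significant, giving 0x91FCD6.

0x91FCD6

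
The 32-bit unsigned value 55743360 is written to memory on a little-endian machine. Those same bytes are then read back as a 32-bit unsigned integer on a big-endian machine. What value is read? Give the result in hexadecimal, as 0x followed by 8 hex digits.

55743360 in 32-bit hexadecimal is 0x03529380.
Stored little-endian, the bytes at ascending addresses are 80 93 52 03.
Read back as big-endian, the last byte is least significant, giving 0x80935203.

0x80935203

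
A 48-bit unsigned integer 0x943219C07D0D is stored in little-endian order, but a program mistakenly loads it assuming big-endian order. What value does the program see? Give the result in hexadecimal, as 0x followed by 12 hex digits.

Stored little-endian, the bytes at ascending addresses are 0D 7D C0 19 32 94.
Read back as big-endian, the last byte is least significant, giving 0x0D7DC0193294.

0x0D7DC0193294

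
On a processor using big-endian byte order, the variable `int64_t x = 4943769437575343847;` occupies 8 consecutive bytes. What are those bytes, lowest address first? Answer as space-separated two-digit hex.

44 9B CC 1C 3A 1C 6E E7

4943769437575343847 in hexadecimal, padded to 64 bits, is 0x449BCC1C3A1C6EE7.
Split into bytes (most-significant first): 44 9B CC 1C 3A 1C 6E E7.
Big-endian stores the most-significant byte at the lowest address.
So the memory order matches the most-significant-first order: 44 9B CC 1C 3A 1C 6E E7.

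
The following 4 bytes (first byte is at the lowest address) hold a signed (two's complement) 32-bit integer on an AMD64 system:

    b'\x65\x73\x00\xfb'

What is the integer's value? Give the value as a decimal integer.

Little-endian stores the least-significant byte at the lowest address.
Reassemble most-significant byte first: FB 00 73 65 → 0xFB007365.
Top bit is set, so as a signed 32-bit value this is 0xFB007365 − 2^32 = -83856539.

-83856539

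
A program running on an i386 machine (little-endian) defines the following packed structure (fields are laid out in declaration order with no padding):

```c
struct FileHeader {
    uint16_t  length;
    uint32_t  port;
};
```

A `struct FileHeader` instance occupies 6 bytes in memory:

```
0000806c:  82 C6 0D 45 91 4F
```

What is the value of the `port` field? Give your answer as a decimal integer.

`port` follows `length` (2 bytes), so it starts at byte offset 2 and occupies 4 bytes.
Bytes at offsets 2..5: 0D 45 91 4F.
Little-endian stores the least-significant byte at the lowest address.
Reassemble most-significant byte first: 4F 91 45 0D → 0x4F91450D.
0x4F91450D = 1334920461.

1334920461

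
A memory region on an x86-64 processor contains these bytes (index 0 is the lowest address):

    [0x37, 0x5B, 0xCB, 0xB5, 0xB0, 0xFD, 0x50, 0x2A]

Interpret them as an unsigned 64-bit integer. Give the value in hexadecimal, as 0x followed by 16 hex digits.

0x2A50FDB0B5CB5B37

In little-endian order the low byte comes first in memory.
Reassemble most-significant byte first: 2A 50 FD B0 B5 CB 5B 37 → 0x2A50FDB0B5CB5B37.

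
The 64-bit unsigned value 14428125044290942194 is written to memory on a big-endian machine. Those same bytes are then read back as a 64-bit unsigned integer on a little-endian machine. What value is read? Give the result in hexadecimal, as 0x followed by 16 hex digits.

0xF2F4E0C748FF3AC8

14428125044290942194 in 64-bit hexadecimal is 0xC83AFF48C7E0F4F2.
Stored big-endian, the bytes at ascending addresses are C8 3A FF 48 C7 E0 F4 F2.
Read back as little-endian, the first byte is least significant, giving 0xF2F4E0C748FF3AC8.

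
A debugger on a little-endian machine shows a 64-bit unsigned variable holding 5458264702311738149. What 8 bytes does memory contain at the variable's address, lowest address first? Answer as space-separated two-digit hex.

5458264702311738149 in hexadecimal, padded to 64 bits, is 0x4BBFA6D3DF582B25.
Split into bytes (most-significant first): 4B BF A6 D3 DF 58 2B 25.
In little-endian order the low byte comes first in memory.
So at ascending addresses the bytes are 25 2B 58 DF D3 A6 BF 4B.

25 2B 58 DF D3 A6 BF 4B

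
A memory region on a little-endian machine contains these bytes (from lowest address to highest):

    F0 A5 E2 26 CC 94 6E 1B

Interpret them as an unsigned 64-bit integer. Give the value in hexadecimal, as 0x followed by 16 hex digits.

Little-endian stores the least-significant byte at the lowest address.
Reassemble most-significant byte first: 1B 6E 94 CC 26 E2 A5 F0 → 0x1B6E94CC26E2A5F0.

0x1B6E94CC26E2A5F0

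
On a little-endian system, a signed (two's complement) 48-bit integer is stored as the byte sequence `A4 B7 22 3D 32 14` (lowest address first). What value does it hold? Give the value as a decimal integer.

Little-endian: lowest address holds the least-significant byte.
Reassemble most-significant byte first: 14 32 3D 22 B7 A4 → 0x14323D22B7A4.
0x14323D22B7A4 = 22206006605732.

22206006605732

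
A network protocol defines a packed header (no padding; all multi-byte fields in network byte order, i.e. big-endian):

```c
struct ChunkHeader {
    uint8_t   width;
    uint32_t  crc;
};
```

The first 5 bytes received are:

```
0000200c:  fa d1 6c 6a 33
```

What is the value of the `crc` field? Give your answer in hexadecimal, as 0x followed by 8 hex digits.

0xD16C6A33

`crc` follows `width` (1 byte), so it starts at byte offset 1 and occupies 4 bytes.
Bytes at offsets 1..4: D1 6C 6A 33.
In big-endian order the high byte comes first in memory.
The bytes are already most-significant first: 0xD16C6A33.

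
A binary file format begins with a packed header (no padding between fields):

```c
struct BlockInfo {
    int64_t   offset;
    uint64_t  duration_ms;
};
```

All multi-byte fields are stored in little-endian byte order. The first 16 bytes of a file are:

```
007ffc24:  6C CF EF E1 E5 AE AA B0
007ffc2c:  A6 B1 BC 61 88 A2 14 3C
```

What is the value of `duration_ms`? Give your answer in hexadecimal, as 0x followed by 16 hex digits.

`duration_ms` follows `offset` (8 bytes), so it starts at byte offset 8 and occupies 8 bytes.
Bytes at offsets 8..15: A6 B1 BC 61 88 A2 14 3C.
In little-endian order the low byte comes first in memory.
Reassemble most-significant byte first: 3C 14 A2 88 61 BC B1 A6 → 0x3C14A28861BCB1A6.

0x3C14A28861BCB1A6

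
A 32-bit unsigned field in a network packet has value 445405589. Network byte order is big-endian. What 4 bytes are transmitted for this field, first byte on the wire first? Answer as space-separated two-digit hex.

445405589 in hexadecimal, padded to 32 bits, is 0x1A8C5995.
Split into bytes (most-significant first): 1A 8C 59 95.
In big-endian order the high byte comes first in memory.
So the memory order matches the most-significant-first order: 1A 8C 59 95.

1A 8C 59 95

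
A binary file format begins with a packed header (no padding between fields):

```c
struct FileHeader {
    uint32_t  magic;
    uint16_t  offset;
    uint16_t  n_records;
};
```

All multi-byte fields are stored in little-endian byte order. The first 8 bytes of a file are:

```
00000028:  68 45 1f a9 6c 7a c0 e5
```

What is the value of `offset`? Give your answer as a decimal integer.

31340

`offset` follows `magic` (4 bytes), so it starts at byte offset 4 and occupies 2 bytes.
Bytes at offsets 4..5: 6C 7A.
Little-endian stores the least-significant byte at the lowest address.
Reassemble most-significant byte first: 7A 6C → 0x7A6C.
0x7A6C = 31340.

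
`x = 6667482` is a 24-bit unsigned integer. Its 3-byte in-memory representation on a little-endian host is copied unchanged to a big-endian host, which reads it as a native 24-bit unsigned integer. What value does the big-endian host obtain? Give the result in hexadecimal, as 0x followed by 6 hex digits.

6667482 in 24-bit hexadecimal is 0x65BCDA.
Stored little-endian, the bytes at ascending addresses are DA BC 65.
Read back as big-endian, the last byte is least significant, giving 0xDABC65.

0xDABC65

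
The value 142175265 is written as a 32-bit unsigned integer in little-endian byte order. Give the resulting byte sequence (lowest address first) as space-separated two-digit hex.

142175265 in hexadecimal, padded to 32 bits, is 0x08796C21.
Split into bytes (most-significant first): 08 79 6C 21.
Little-endian stores the least-significant byte at the lowest address.
So at ascending addresses the bytes are 21 6C 79 08.

21 6C 79 08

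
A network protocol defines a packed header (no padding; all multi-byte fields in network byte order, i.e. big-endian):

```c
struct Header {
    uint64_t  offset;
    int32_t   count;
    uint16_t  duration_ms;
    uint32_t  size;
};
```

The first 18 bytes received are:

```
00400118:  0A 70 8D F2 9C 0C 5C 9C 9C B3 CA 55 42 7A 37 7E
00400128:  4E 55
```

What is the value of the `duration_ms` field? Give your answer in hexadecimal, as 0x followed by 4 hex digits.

0x427A

`duration_ms` follows `offset` (8 B), `count` (4 B), so it starts at offset 8 + 4 = 12 and occupies 2 bytes.
Bytes at offsets 12..13: 42 7A.
Big-endian: lowest address holds the most-significant byte.
The bytes are already most-significant first: 0x427A.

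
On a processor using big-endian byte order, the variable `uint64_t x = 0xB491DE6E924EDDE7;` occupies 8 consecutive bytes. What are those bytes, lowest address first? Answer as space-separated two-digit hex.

Split into bytes (most-significant first): B4 91 DE 6E 92 4E DD E7.
In big-endian order the high byte comes first in memory.
So the memory order matches the most-significant-first order: B4 91 DE 6E 92 4E DD E7.

B4 91 DE 6E 92 4E DD E7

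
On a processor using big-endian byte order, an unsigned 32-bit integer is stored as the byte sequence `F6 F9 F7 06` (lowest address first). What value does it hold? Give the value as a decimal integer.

Big-endian: lowest address holds the most-significant byte.
The bytes are already most-significant first: 0xF6F9F706.
0xF6F9F706 = 4143576838.

4143576838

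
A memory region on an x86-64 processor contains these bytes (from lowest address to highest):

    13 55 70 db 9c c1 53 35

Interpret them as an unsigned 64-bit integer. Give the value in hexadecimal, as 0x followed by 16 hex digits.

0x3553C19CDB705513

In little-endian order the low byte comes first in memory.
Reassemble most-significant byte first: 35 53 C1 9C DB 70 55 13 → 0x3553C19CDB705513.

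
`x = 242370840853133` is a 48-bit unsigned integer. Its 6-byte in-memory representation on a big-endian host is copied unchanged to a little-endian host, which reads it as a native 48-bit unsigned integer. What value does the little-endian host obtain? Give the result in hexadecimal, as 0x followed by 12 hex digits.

0x8D7ADF5B6FDC

242370840853133 in 48-bit hexadecimal is 0xDC6F5BDF7A8D.
Stored big-endian, the bytes at ascending addresses are DC 6F 5B DF 7A 8D.
Read back as little-endian, the first byte is least significant, giving 0x8D7ADF5B6FDC.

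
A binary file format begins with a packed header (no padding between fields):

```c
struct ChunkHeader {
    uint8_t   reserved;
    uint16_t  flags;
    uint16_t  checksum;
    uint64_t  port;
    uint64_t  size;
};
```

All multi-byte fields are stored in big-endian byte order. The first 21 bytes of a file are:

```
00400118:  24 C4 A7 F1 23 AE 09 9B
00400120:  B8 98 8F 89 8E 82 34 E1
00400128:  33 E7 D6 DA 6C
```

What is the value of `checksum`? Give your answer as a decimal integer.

`checksum` follows `reserved` (1 B), `flags` (2 B), so it starts at offset 1 + 2 = 3 and occupies 2 bytes.
Bytes at offsets 3..4: F1 23.
In big-endian order the high byte comes first in memory.
The bytes are already most-significant first: 0xF123.
0xF123 = 61731.

61731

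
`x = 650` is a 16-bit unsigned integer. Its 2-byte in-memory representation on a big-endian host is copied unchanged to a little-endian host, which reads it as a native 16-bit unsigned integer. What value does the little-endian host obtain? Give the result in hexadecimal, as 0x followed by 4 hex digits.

650 in 16-bit hexadecimal is 0x028A.
Stored big-endian, the bytes at ascending addresses are 02 8A.
Read back as little-endian, the first byte is least significant, giving 0x8A02.

0x8A02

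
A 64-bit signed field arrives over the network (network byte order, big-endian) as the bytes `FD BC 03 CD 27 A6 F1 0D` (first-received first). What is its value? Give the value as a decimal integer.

Big-endian: lowest address holds the most-significant byte.
The bytes are already most-significant first: 0xFDBC03CD27A6F10D.
Top bit is set, so as a signed 64-bit value this is 0xFDBC03CD27A6F10D − 2^64 = -163251306823749363.

-163251306823749363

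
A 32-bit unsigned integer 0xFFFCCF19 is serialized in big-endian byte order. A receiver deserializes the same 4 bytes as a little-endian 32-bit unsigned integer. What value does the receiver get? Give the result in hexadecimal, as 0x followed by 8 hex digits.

0x19CFFCFF

Stored big-endian, the bytes at ascending addresses are FF FC CF 19.
Read back as little-endian, the first byte is least significant, giving 0x19CFFCFF.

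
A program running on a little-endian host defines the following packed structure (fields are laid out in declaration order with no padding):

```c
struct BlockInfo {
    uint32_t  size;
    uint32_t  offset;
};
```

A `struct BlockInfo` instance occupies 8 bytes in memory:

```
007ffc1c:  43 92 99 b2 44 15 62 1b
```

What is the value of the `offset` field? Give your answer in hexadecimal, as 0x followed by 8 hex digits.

`offset` follows `size` (4 bytes), so it starts at byte offset 4 and occupies 4 bytes.
Bytes at offsets 4..7: 44 15 62 1B.
In little-endian order the low byte comes first in memory.
Reassemble most-significant byte first: 1B 62 15 44 → 0x1B621544.

0x1B621544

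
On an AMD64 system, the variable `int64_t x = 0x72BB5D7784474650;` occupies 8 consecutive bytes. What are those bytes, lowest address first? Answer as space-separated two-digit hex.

50 46 47 84 77 5D BB 72

Split into bytes (most-significant first): 72 BB 5D 77 84 47 46 50.
Little-endian stores the least-significant byte at the lowest address.
So at ascending addresses the bytes are 50 46 47 84 77 5D BB 72.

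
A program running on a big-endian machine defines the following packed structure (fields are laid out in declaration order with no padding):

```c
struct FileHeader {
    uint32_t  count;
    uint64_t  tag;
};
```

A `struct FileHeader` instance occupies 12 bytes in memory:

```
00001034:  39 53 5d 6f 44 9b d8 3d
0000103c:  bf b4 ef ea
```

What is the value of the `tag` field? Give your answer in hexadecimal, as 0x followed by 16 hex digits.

0x449BD83DBFB4EFEA

`tag` follows `count` (4 bytes), so it starts at byte offset 4 and occupies 8 bytes.
Bytes at offsets 4..11: 44 9B D8 3D BF B4 EF EA.
Big-endian stores the most-significant byte at the lowest address.
The bytes are already most-significant first: 0x449BD83DBFB4EFEA.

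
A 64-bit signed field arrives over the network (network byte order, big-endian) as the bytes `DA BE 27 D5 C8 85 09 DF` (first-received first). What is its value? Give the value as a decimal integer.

In big-endian order the high byte comes first in memory.
The bytes are already most-significant first: 0xDABE27D5C88509DF.
Top bit is set, so as a signed 64-bit value this is 0xDABE27D5C88509DF − 2^64 = -2684664528720557601.

-2684664528720557601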